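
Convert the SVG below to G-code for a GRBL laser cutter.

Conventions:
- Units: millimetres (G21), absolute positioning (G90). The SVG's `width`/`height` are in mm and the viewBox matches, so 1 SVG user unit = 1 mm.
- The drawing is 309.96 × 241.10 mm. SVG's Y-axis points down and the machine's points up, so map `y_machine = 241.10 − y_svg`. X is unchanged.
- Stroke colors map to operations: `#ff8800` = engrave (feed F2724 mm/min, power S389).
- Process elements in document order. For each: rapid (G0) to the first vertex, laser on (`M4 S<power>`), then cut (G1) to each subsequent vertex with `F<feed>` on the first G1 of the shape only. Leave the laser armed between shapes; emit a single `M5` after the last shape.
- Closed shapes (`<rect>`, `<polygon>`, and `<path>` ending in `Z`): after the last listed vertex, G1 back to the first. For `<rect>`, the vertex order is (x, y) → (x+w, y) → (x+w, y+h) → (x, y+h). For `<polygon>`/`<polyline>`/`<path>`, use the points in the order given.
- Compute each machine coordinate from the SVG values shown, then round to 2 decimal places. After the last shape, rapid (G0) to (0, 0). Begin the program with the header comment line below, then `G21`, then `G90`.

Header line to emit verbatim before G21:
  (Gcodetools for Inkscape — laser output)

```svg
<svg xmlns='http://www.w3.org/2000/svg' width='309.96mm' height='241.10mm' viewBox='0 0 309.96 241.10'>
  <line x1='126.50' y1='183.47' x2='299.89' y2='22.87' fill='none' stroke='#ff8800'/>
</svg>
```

(Gcodetools for Inkscape — laser output)
G21
G90
G0 X126.50 Y57.63
M4 S389
G1 X299.89 Y218.23 F2724
M5
G0 X0.00 Y0.00

viewBox `0 0 309.96 241.10` with mm width/height → 1 unit = 1 mm. Flip: y_m = 241.10 − y_svg.

**Shape 1** — `<line>` line segment, stroke `#ff8800` → engrave (S389, F2724). Machine vertices: (126.50,57.63) → (299.89,218.23). Open path.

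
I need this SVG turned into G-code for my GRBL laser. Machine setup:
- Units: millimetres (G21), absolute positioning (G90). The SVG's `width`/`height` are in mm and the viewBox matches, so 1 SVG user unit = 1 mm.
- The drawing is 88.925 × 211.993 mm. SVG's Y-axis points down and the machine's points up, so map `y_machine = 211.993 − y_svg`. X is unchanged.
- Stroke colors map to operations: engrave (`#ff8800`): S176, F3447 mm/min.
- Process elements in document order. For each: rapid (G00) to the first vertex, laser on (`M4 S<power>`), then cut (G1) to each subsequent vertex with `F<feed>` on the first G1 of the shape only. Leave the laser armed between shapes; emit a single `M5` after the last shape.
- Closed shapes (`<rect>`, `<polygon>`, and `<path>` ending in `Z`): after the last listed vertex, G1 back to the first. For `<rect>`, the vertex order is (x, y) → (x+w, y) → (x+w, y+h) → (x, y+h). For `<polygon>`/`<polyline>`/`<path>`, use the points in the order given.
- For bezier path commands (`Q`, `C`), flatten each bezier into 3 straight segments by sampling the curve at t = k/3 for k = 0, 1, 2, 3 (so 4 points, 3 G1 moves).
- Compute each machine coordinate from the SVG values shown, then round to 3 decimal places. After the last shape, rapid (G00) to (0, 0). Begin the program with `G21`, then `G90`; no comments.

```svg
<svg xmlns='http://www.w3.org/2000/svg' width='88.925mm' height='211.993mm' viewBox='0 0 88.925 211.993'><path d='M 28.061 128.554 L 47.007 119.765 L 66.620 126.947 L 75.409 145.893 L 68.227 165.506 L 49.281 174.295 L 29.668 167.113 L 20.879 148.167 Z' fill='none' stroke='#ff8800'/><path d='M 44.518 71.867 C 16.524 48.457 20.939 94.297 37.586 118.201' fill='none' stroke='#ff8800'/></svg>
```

G21
G90
G00 X28.061 Y83.439
M4 S176
G1 X47.007 Y92.228 F3447
G1 X66.620 Y85.046
G1 X75.409 Y66.100
G1 X68.227 Y46.487
G1 X49.281 Y37.698
G1 X29.668 Y44.880
G1 X20.879 Y63.826
G1 X28.061 Y83.439
G00 X44.518 Y140.126
M4 S176
G1 X26.580 Y143.830 F3447
G1 X25.764 Y121.631
G1 X37.586 Y93.792
M5
G00 X0.000 Y0.000

viewBox `0 0 88.925 211.993` with mm width/height → 1 unit = 1 mm. Flip: y_m = 211.993 − y_svg.

**Shape 1** — `<path>` regular polygon, stroke `#ff8800` → engrave (S176, F3447). Machine vertices: (28.061,83.439) → (47.007,92.228) → (66.620,85.046) → (75.409,66.100) → (68.227,46.487) → (49.281,37.698) → (29.668,44.880) → (20.879,63.826) → (28.061,83.439). Closed: final G1 returns to the first vertex.

**Shape 2** — `<path>` cubic bezier, stroke `#ff8800` → engrave (S176, F3447). Control points (SVG): P0=(44.518,71.867), P1=(16.524,48.457), P2=(20.939,94.297), P3=(37.586,118.201); sampled at t=k/3. Machine vertices: (44.518,140.126) → (26.580,143.830) → (25.764,121.631) → (37.586,93.792). Open path.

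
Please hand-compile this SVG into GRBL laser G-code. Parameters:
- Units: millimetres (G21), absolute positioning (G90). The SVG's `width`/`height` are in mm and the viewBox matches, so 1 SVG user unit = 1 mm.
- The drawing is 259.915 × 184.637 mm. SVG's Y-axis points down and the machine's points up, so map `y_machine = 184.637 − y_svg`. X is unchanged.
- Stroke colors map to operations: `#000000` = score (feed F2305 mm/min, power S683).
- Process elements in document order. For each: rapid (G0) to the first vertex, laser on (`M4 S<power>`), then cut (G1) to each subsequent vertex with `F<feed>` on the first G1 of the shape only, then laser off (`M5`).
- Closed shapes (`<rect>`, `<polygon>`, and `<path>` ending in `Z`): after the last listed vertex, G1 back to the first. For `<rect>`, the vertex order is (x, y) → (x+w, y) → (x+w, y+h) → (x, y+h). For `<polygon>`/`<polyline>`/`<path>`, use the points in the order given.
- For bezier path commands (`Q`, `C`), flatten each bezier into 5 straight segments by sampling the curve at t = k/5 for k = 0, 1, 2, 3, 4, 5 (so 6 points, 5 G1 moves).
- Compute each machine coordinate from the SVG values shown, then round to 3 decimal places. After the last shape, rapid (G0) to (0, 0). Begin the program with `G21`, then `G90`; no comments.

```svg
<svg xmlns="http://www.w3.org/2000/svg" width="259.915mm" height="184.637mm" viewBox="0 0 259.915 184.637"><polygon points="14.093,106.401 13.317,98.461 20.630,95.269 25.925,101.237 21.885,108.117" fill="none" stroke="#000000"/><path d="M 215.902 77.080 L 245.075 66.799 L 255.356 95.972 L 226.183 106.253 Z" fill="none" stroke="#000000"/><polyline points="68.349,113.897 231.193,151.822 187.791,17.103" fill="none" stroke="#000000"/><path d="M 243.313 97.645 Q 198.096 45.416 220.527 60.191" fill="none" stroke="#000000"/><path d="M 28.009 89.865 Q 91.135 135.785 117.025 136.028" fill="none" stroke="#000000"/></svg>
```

G21
G90
G0 X14.093 Y78.236
M4 S683
G1 X13.317 Y86.176 F2305
G1 X20.630 Y89.368
G1 X25.925 Y83.400
G1 X21.885 Y76.520
G1 X14.093 Y78.236
M5
G0 X215.902 Y107.557
M4 S683
G1 X245.075 Y117.838 F2305
G1 X255.356 Y88.665
G1 X226.183 Y78.384
G1 X215.902 Y107.557
M5
G0 X68.349 Y70.740
M4 S683
G1 X231.193 Y32.815 F2305
G1 X187.791 Y167.534
M5
G0 X243.313 Y86.992
M4 S683
G1 X227.932 Y105.203 F2305
G1 X217.963 Y118.055
G1 X213.406 Y125.545
G1 X214.261 Y127.676
G1 X220.527 Y124.446
M5
G0 X28.009 Y94.772
M4 S683
G1 X51.770 Y78.231 F2305
G1 X72.552 Y65.344
G1 X90.355 Y56.112
G1 X105.180 Y50.533
G1 X117.025 Y48.609
M5
G0 X0.000 Y0.000

viewBox `0 0 259.915 184.637` with mm width/height → 1 unit = 1 mm. Flip: y_m = 184.637 − y_svg.

**Shape 1** — `<polygon>` regular polygon, stroke `#000000` → score (S683, F2305). Machine vertices: (14.093,78.236) → (13.317,86.176) → (20.630,89.368) → (25.925,83.400) → (21.885,76.520) → (14.093,78.236). Closed: final G1 returns to the first vertex.

**Shape 2** — `<path>` regular polygon, stroke `#000000` → score (S683, F2305). Machine vertices: (215.902,107.557) → (245.075,117.838) → (255.356,88.665) → (226.183,78.384) → (215.902,107.557). Closed: final G1 returns to the first vertex.

**Shape 3** — `<polyline>` open polyline, stroke `#000000` → score (S683, F2305). Machine vertices: (68.349,70.740) → (231.193,32.815) → (187.791,167.534). Open path.

**Shape 4** — `<path>` quadratic bezier, stroke `#000000` → score (S683, F2305). Control points (SVG): P0=(243.313,97.645), P1=(198.096,45.416), P2=(220.527,60.191); sampled at t=k/5. Machine vertices: (243.313,86.992) → (227.932,105.203) → (217.963,118.055) → (213.406,125.545) → (214.261,127.676) → (220.527,124.446). Open path.

**Shape 5** — `<path>` quadratic bezier, stroke `#000000` → score (S683, F2305). Control points (SVG): P0=(28.009,89.865), P1=(91.135,135.785), P2=(117.025,136.028); sampled at t=k/5. Machine vertices: (28.009,94.772) → (51.770,78.231) → (72.552,65.344) → (90.355,56.112) → (105.180,50.533) → (117.025,48.609). Open path.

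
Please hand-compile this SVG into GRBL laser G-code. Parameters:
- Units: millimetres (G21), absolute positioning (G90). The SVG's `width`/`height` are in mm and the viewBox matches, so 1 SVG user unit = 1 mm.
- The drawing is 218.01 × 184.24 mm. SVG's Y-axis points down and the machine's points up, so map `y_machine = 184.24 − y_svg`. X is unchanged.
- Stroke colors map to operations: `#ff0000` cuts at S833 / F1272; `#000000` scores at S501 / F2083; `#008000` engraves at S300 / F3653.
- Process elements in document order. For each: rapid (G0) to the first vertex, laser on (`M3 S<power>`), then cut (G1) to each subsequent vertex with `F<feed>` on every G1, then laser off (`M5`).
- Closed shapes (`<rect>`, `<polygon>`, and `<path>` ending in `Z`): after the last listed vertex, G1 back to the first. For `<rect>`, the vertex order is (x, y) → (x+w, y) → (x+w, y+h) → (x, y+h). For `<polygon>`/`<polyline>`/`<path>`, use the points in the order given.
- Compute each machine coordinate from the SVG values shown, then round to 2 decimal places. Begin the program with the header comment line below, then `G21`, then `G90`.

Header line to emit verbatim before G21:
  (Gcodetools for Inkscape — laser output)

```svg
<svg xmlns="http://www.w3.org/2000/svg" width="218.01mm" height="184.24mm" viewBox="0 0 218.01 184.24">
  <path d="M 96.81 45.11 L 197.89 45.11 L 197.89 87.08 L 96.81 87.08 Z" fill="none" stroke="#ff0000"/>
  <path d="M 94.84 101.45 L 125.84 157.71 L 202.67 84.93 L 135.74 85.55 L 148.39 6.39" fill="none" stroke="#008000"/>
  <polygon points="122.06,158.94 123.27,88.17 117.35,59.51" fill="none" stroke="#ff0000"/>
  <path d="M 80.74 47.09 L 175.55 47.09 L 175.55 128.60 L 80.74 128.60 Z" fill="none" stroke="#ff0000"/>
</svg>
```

1 u = 1 mm; y_m = 184.24 − y.

[1] `<path>` rectangle, #ff0000→cut S833 F1272: (96.81,139.13) → (197.89,139.13) → (197.89,97.16) → (96.81,97.16) → (96.81,139.13) (closed)

[2] `<path>` open polyline, #008000→engrave S300 F3653: (94.84,82.79) → (125.84,26.53) → (202.67,99.31) → (135.74,98.69) → (148.39,177.85)

[3] `<polygon>` closed polygon, #ff0000→cut S833 F1272: (122.06,25.30) → (123.27,96.07) → (117.35,124.73) → (122.06,25.30) (closed)

[4] `<path>` rectangle, #ff0000→cut S833 F1272: (80.74,137.15) → (175.55,137.15) → (175.55,55.64) → (80.74,55.64) → (80.74,137.15) (closed)

(Gcodetools for Inkscape — laser output)
G21
G90
G0 X96.81 Y139.13
M3 S833
G1 X197.89 Y139.13 F1272
G1 X197.89 Y97.16 F1272
G1 X96.81 Y97.16 F1272
G1 X96.81 Y139.13 F1272
M5
G0 X94.84 Y82.79
M3 S300
G1 X125.84 Y26.53 F3653
G1 X202.67 Y99.31 F3653
G1 X135.74 Y98.69 F3653
G1 X148.39 Y177.85 F3653
M5
G0 X122.06 Y25.30
M3 S833
G1 X123.27 Y96.07 F1272
G1 X117.35 Y124.73 F1272
G1 X122.06 Y25.30 F1272
M5
G0 X80.74 Y137.15
M3 S833
G1 X175.55 Y137.15 F1272
G1 X175.55 Y55.64 F1272
G1 X80.74 Y55.64 F1272
G1 X80.74 Y137.15 F1272
M5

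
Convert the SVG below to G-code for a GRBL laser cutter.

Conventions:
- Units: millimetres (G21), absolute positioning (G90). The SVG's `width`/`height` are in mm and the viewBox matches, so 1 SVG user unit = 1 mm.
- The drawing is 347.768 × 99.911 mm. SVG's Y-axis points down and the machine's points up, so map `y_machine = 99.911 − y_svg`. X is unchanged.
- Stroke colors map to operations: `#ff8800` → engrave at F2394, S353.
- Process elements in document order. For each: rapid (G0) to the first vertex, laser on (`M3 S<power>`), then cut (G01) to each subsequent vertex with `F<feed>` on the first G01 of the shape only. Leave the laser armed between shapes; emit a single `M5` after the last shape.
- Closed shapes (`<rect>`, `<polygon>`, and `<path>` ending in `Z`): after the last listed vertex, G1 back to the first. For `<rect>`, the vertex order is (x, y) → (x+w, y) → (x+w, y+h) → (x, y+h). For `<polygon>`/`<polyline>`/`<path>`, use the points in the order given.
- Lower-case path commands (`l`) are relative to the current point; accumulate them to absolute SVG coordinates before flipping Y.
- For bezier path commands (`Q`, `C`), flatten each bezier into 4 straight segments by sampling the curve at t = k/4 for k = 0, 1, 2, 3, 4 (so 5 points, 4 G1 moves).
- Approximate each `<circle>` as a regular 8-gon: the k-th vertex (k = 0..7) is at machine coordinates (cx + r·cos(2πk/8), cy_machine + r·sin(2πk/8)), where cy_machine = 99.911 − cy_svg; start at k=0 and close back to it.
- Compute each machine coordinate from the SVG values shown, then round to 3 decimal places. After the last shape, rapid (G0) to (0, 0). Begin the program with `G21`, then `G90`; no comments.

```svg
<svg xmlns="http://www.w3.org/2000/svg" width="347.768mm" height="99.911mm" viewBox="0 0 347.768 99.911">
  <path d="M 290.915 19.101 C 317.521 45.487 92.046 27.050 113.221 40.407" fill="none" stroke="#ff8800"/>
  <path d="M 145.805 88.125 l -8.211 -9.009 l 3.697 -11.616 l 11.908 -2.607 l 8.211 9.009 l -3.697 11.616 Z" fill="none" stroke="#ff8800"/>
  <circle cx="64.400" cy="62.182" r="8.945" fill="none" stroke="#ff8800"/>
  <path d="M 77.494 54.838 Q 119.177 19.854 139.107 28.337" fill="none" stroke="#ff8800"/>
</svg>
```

G21
G90
G0 X290.915 Y80.810
M3 S353
G01 X271.397 Y68.228 F2394
G01 X204.105 Y65.271
G01 X135.794 Y64.758
G01 X113.221 Y59.504
G0 X145.805 Y11.786
M3 S353
G01 X137.594 Y20.795 F2394
G01 X141.291 Y32.411
G01 X153.199 Y35.018
G01 X161.410 Y26.009
G01 X157.713 Y14.393
G01 X145.805 Y11.786
G0 X73.345 Y37.729
M3 S353
G01 X70.725 Y44.054 F2394
G01 X64.400 Y46.674
G01 X58.075 Y44.054
G01 X55.455 Y37.729
G01 X58.075 Y31.404
G01 X64.400 Y28.784
G01 X70.725 Y31.404
G01 X73.345 Y37.729
G0 X77.494 Y45.073
M3 S353
G01 X96.976 Y59.848 F2394
G01 X113.739 Y69.190
G01 X127.782 Y73.099
G01 X139.107 Y71.574
M5
G0 X0.000 Y0.000

Since the viewBox matches the mm dimensions, user units are millimetres directly. The only transform is the Y-flip y_m = 99.911 − y_svg.

Shape 1 is a cubic bezier drawn with `<path>`. Its stroke #ff8800 means engrave at S353, F2394. After flipping Y the toolpath is (290.915,80.810) → (271.397,68.228) → (204.105,65.271) → (135.794,64.758) → (113.221,59.504).

Shape 2 is a regular polygon drawn with `<path>`. Its stroke #ff8800 means engrave at S353, F2394. After flipping Y the toolpath is (145.805,11.786) → (137.594,20.795) → (141.291,32.411) → (153.199,35.018) → (161.410,26.009) → (157.713,14.393) → (145.805,11.786), returning to the start.

Shape 3 is a circle drawn with `<circle>`. Its stroke #ff8800 means engrave at S353, F2394. After flipping Y the toolpath is (73.345,37.729) → (70.725,44.054) → (64.400,46.674) → (58.075,44.054) → (55.455,37.729) → (58.075,31.404) → (64.400,28.784) → (70.725,31.404) → (73.345,37.729), returning to the start.

Shape 4 is a quadratic bezier drawn with `<path>`. Its stroke #ff8800 means engrave at S353, F2394. After flipping Y the toolpath is (77.494,45.073) → (96.976,59.848) → (113.739,69.190) → (127.782,73.099) → (139.107,71.574).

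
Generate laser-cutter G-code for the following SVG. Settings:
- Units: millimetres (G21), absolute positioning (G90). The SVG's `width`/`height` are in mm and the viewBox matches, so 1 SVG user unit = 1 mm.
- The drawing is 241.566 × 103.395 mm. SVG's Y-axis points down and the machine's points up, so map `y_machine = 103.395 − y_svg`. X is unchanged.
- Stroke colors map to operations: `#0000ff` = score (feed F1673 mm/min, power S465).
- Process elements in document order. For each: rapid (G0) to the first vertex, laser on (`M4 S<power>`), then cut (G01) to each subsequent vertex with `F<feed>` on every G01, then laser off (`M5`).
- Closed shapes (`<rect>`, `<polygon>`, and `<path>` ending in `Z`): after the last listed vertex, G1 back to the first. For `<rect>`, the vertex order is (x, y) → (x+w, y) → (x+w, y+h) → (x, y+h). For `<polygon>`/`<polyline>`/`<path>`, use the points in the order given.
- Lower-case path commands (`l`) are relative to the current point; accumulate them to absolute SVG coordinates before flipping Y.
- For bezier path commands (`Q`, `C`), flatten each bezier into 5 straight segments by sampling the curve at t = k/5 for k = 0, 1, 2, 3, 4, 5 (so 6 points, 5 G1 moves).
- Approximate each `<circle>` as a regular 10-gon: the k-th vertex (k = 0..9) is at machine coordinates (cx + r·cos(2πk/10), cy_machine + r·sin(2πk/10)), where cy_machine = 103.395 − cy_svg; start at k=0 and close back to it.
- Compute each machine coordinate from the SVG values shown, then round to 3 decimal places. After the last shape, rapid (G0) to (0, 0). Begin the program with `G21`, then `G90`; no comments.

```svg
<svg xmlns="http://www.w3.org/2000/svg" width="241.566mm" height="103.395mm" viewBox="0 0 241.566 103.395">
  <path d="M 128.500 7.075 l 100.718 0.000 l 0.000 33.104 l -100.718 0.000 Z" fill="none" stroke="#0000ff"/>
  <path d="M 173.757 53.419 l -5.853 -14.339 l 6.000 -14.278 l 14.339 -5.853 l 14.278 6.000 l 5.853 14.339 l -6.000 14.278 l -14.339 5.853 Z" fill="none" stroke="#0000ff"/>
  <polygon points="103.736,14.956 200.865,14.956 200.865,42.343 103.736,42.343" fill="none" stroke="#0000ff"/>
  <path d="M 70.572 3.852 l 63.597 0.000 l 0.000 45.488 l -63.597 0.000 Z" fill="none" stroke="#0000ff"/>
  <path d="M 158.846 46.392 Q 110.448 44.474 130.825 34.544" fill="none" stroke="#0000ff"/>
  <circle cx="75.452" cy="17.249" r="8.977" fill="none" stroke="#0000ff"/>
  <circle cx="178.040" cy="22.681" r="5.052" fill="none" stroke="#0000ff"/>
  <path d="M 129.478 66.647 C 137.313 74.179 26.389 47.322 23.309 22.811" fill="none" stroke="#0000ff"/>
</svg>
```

G21
G90
G0 X128.500 Y96.320
M4 S465
G01 X229.218 Y96.320 F1673
G01 X229.218 Y63.216 F1673
G01 X128.500 Y63.216 F1673
G01 X128.500 Y96.320 F1673
M5
G0 X173.757 Y49.976
M4 S465
G01 X167.904 Y64.315 F1673
G01 X173.904 Y78.593 F1673
G01 X188.243 Y84.446 F1673
G01 X202.521 Y78.446 F1673
G01 X208.374 Y64.107 F1673
G01 X202.374 Y49.829 F1673
G01 X188.035 Y43.976 F1673
G01 X173.757 Y49.976 F1673
M5
G0 X103.736 Y88.439
M4 S465
G01 X200.865 Y88.439 F1673
G01 X200.865 Y61.052 F1673
G01 X103.736 Y61.052 F1673
G01 X103.736 Y88.439 F1673
M5
G0 X70.572 Y99.543
M4 S465
G01 X134.169 Y99.543 F1673
G01 X134.169 Y54.055 F1673
G01 X70.572 Y54.055 F1673
G01 X70.572 Y99.543 F1673
M5
G0 X158.846 Y57.003
M4 S465
G01 X142.238 Y58.091 F1673
G01 X131.132 Y59.819 F1673
G01 X125.527 Y62.189 F1673
G01 X125.425 Y65.199 F1673
G01 X130.825 Y68.851 F1673
M5
G0 X84.429 Y86.146
M4 S465
G01 X82.715 Y91.423 F1673
G01 X78.226 Y94.684 F1673
G01 X72.678 Y94.684 F1673
G01 X68.189 Y91.423 F1673
G01 X66.475 Y86.146 F1673
G01 X68.189 Y80.869 F1673
G01 X72.678 Y77.608 F1673
G01 X78.226 Y77.608 F1673
G01 X82.715 Y80.869 F1673
G01 X84.429 Y86.146 F1673
M5
G0 X183.092 Y80.714
M4 S465
G01 X182.127 Y83.683 F1673
G01 X179.601 Y85.519 F1673
G01 X176.479 Y85.519 F1673
G01 X173.953 Y83.683 F1673
G01 X172.988 Y80.714 F1673
G01 X173.953 Y77.745 F1673
G01 X176.479 Y75.909 F1673
G01 X179.601 Y75.909 F1673
G01 X182.127 Y77.745 F1673
G01 X183.092 Y80.714 F1673
M5
G0 X129.478 Y36.748
M4 S465
G01 X121.741 Y36.062 F1673
G01 X96.378 Y41.865 F1673
G01 X64.268 Y52.396 F1673
G01 X36.285 Y65.890 F1673
G01 X23.309 Y80.584 F1673
M5
G0 X0.000 Y0.000

1 u = 1 mm; y_m = 103.395 − y.

[1] `<path>` rectangle, #0000ff→score S465 F1673: (128.500,96.320) → (229.218,96.320) → (229.218,63.216) → (128.500,63.216) → (128.500,96.320) (closed)

[2] `<path>` regular polygon, #0000ff→score S465 F1673: (173.757,49.976) → (167.904,64.315) → (173.904,78.593) → (188.243,84.446) → (202.521,78.446) → (208.374,64.107) → (202.374,49.829) → (188.035,43.976) → (173.757,49.976) (closed)

[3] `<polygon>` rectangle, #0000ff→score S465 F1673: (103.736,88.439) → (200.865,88.439) → (200.865,61.052) → (103.736,61.052) → (103.736,88.439) (closed)

[4] `<path>` rectangle, #0000ff→score S465 F1673: (70.572,99.543) → (134.169,99.543) → (134.169,54.055) → (70.572,54.055) → (70.572,99.543) (closed)

[5] `<path>` quadratic bezier, #0000ff→score S465 F1673: (158.846,57.003) → (142.238,58.091) → (131.132,59.819) → (125.527,62.189) → (125.425,65.199) → (130.825,68.851)

[6] `<circle>` circle, #0000ff→score S465 F1673: (84.429,86.146) → (82.715,91.423) → (78.226,94.684) → (72.678,94.684) → (68.189,91.423) → (66.475,86.146) → (68.189,80.869) → (72.678,77.608) → (78.226,77.608) → (82.715,80.869) → (84.429,86.146) (closed)

[7] `<circle>` circle, #0000ff→score S465 F1673: (183.092,80.714) → (182.127,83.683) → (179.601,85.519) → (176.479,85.519) → (173.953,83.683) → (172.988,80.714) → (173.953,77.745) → (176.479,75.909) → (179.601,75.909) → (182.127,77.745) → (183.092,80.714) (closed)

[8] `<path>` cubic bezier, #0000ff→score S465 F1673: (129.478,36.748) → (121.741,36.062) → (96.378,41.865) → (64.268,52.396) → (36.285,65.890) → (23.309,80.584)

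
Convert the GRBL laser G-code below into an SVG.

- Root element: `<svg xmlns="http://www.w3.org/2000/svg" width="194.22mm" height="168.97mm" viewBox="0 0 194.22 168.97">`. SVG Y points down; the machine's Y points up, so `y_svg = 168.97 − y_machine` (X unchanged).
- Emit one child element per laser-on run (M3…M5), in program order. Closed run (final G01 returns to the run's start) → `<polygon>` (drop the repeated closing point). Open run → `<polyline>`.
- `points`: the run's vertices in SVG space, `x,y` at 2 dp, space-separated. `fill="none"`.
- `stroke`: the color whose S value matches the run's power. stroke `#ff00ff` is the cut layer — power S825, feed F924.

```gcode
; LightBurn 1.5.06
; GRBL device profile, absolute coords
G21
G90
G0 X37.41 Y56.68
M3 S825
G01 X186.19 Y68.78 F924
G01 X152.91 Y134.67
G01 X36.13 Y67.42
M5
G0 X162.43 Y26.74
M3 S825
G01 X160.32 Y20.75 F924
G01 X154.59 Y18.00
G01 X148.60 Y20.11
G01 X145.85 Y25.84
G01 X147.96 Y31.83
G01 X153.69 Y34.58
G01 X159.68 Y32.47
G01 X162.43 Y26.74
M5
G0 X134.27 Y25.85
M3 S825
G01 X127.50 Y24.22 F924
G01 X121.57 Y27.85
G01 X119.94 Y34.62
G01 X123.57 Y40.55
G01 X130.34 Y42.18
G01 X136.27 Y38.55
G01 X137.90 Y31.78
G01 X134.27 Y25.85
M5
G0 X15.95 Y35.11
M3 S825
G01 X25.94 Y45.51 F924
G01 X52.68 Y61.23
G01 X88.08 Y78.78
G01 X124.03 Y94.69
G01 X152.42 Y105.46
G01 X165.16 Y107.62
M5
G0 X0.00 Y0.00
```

<svg xmlns="http://www.w3.org/2000/svg" width="194.22mm" height="168.97mm" viewBox="0 0 194.22 168.97">
  <polyline points="37.41,112.29 186.19,100.19 152.91,34.30 36.13,101.55" fill="none" stroke="#ff00ff"/>
  <polygon points="162.43,142.23 160.32,148.22 154.59,150.97 148.60,148.86 145.85,143.13 147.96,137.14 153.69,134.39 159.68,136.50" fill="none" stroke="#ff00ff"/>
  <polygon points="134.27,143.12 127.50,144.75 121.57,141.12 119.94,134.35 123.57,128.42 130.34,126.79 136.27,130.42 137.90,137.19" fill="none" stroke="#ff00ff"/>
  <polyline points="15.95,133.86 25.94,123.46 52.68,107.74 88.08,90.19 124.03,74.28 152.42,63.51 165.16,61.35" fill="none" stroke="#ff00ff"/>
</svg>

Machine Y-up, SVG Y-down with viewBox height 168.97, so y_svg = 168.97 − y_machine; X carries over. Every run uses S825, so all elements get stroke `#ff00ff` (cut).

Run 1: The run is open, so emit a `<polyline>` with points (Y-flipped): 37.41,112.29 186.19,100.19 152.91,34.30 36.13,101.55.

Run 2: The run returns to its start, so emit a `<polygon>` with points (Y-flipped): 162.43,142.23 160.32,148.22 154.59,150.97 148.60,148.86 145.85,143.13 147.96,137.14 153.69,134.39 159.68,136.50.

Run 3: The run returns to its start, so emit a `<polygon>` with points (Y-flipped): 134.27,143.12 127.50,144.75 121.57,141.12 119.94,134.35 123.57,128.42 130.34,126.79 136.27,130.42 137.90,137.19.

Run 4: The run is open, so emit a `<polyline>` with points (Y-flipped): 15.95,133.86 25.94,123.46 52.68,107.74 88.08,90.19 124.03,74.28 152.42,63.51 165.16,61.35.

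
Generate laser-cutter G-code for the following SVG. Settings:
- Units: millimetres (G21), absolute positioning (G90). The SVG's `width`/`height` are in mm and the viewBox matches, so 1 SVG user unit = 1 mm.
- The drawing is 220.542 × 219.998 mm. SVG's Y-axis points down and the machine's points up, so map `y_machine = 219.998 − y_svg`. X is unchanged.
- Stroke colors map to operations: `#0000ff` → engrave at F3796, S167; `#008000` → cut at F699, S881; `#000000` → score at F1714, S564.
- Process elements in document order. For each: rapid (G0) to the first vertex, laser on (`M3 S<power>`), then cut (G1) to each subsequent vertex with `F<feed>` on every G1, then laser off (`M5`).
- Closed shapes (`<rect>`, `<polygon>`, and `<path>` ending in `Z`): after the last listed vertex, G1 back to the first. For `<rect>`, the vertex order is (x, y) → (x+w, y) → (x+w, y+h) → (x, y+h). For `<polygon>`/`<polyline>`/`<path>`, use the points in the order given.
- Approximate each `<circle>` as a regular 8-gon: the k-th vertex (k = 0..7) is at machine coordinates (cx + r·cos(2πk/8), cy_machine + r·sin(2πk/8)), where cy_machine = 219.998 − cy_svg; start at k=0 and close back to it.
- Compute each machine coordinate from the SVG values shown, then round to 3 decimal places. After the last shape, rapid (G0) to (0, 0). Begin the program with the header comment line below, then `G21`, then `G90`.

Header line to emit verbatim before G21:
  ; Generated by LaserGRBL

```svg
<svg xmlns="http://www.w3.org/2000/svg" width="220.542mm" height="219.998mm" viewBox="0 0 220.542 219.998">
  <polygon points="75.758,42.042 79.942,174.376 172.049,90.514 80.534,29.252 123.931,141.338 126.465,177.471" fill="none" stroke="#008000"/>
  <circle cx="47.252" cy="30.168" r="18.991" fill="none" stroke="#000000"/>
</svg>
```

viewBox `0 0 220.542 219.998` with mm width/height → 1 unit = 1 mm. Flip: y_m = 219.998 − y_svg.

**Shape 1** — `<polygon>` closed polygon, stroke `#008000` → cut (S881, F699). Machine vertices: (75.758,177.956) → (79.942,45.622) → (172.049,129.484) → (80.534,190.746) → (123.931,78.660) → (126.465,42.527) → (75.758,177.956). Closed: final G1 returns to the first vertex.

**Shape 2** — `<circle>` circle, stroke `#000000` → score (S564, F1714). Machine vertices: (66.243,189.830) → (60.681,203.259) → (47.252,208.821) → (33.823,203.259) → (28.261,189.830) → (33.823,176.401) → (47.252,170.839) → (60.681,176.401) → (66.243,189.830). Closed: final G1 returns to the first vertex.

; Generated by LaserGRBL
G21
G90
G0 X75.758 Y177.956
M3 S881
G1 X79.942 Y45.622 F699
G1 X172.049 Y129.484 F699
G1 X80.534 Y190.746 F699
G1 X123.931 Y78.660 F699
G1 X126.465 Y42.527 F699
G1 X75.758 Y177.956 F699
M5
G0 X66.243 Y189.830
M3 S564
G1 X60.681 Y203.259 F1714
G1 X47.252 Y208.821 F1714
G1 X33.823 Y203.259 F1714
G1 X28.261 Y189.830 F1714
G1 X33.823 Y176.401 F1714
G1 X47.252 Y170.839 F1714
G1 X60.681 Y176.401 F1714
G1 X66.243 Y189.830 F1714
M5
G0 X0.000 Y0.000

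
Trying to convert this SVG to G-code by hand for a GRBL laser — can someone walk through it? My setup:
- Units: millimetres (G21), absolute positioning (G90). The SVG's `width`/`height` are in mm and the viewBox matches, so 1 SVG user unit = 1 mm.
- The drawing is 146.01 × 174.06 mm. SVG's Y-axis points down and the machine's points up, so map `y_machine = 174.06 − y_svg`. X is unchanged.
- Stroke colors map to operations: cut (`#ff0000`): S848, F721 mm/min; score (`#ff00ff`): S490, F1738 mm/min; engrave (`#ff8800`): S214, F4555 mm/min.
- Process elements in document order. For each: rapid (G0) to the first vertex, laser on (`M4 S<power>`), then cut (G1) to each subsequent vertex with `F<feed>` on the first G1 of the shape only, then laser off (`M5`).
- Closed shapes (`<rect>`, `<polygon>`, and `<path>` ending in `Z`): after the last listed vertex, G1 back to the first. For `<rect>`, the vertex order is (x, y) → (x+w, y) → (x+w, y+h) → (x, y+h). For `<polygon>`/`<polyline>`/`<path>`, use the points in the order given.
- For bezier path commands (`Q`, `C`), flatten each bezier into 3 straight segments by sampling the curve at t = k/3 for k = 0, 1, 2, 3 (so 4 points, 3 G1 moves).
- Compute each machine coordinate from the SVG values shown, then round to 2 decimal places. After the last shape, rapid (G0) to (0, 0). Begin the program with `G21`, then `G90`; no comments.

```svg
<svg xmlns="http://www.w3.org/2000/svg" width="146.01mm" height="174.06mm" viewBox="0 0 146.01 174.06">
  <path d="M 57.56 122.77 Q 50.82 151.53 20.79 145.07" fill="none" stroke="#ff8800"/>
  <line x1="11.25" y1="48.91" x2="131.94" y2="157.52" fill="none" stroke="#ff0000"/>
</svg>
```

G21
G90
G0 X57.56 Y51.29
M4 S214
G1 X50.48 Y36.03 F4555
G1 X38.22 Y28.60
G1 X20.79 Y28.99
M5
G0 X11.25 Y125.15
M4 S848
G1 X131.94 Y16.54 F721
M5
G0 X0.00 Y0.00

1 u = 1 mm; y_m = 174.06 − y.

[1] `<path>` quadratic bezier, #ff8800→engrave S214 F4555: (57.56,51.29) → (50.48,36.03) → (38.22,28.60) → (20.79,28.99)

[2] `<line>` line segment, #ff0000→cut S848 F721: (11.25,125.15) → (131.94,16.54)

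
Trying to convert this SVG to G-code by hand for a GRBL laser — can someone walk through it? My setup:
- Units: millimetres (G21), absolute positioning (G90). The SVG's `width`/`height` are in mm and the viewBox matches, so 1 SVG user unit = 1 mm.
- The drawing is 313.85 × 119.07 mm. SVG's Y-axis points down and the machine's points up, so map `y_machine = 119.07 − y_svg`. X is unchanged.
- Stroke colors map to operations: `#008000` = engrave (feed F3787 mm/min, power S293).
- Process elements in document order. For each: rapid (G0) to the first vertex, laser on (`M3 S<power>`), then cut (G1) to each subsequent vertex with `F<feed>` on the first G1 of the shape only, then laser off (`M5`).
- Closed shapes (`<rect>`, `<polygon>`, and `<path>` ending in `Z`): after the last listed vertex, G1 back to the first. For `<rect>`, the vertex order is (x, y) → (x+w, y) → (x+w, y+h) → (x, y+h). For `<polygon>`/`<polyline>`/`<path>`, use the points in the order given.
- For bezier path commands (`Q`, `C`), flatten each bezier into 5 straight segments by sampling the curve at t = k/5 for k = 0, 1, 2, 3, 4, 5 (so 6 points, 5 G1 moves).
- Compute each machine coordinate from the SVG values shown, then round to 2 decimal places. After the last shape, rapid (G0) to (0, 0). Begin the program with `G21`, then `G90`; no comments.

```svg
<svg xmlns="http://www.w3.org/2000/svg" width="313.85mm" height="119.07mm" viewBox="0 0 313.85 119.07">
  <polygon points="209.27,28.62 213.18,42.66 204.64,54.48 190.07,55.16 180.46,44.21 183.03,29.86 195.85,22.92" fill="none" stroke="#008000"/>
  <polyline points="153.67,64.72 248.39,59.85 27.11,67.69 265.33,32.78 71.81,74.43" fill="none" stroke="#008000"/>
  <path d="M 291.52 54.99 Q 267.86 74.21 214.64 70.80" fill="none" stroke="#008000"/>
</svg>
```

1 u = 1 mm; y_m = 119.07 − y.

[1] `<polygon>` regular polygon, #008000→engrave S293 F3787: (209.27,90.45) → (213.18,76.41) → (204.64,64.59) → (190.07,63.91) → (180.46,74.86) → (183.03,89.21) → (195.85,96.15) → (209.27,90.45) (closed)

[2] `<polyline>` open polyline, #008000→engrave S293 F3787: (153.67,54.35) → (248.39,59.22) → (27.11,51.38) → (265.33,86.29) → (71.81,44.64)

[3] `<path>` quadratic bezier, #008000→engrave S293 F3787: (291.52,64.08) → (280.87,57.30) → (267.86,52.32) → (252.49,49.16) → (234.75,47.81) → (214.64,48.27)

G21
G90
G0 X209.27 Y90.45
M3 S293
G1 X213.18 Y76.41 F3787
G1 X204.64 Y64.59
G1 X190.07 Y63.91
G1 X180.46 Y74.86
G1 X183.03 Y89.21
G1 X195.85 Y96.15
G1 X209.27 Y90.45
M5
G0 X153.67 Y54.35
M3 S293
G1 X248.39 Y59.22 F3787
G1 X27.11 Y51.38
G1 X265.33 Y86.29
G1 X71.81 Y44.64
M5
G0 X291.52 Y64.08
M3 S293
G1 X280.87 Y57.30 F3787
G1 X267.86 Y52.32
G1 X252.49 Y49.16
G1 X234.75 Y47.81
G1 X214.64 Y48.27
M5
G0 X0.00 Y0.00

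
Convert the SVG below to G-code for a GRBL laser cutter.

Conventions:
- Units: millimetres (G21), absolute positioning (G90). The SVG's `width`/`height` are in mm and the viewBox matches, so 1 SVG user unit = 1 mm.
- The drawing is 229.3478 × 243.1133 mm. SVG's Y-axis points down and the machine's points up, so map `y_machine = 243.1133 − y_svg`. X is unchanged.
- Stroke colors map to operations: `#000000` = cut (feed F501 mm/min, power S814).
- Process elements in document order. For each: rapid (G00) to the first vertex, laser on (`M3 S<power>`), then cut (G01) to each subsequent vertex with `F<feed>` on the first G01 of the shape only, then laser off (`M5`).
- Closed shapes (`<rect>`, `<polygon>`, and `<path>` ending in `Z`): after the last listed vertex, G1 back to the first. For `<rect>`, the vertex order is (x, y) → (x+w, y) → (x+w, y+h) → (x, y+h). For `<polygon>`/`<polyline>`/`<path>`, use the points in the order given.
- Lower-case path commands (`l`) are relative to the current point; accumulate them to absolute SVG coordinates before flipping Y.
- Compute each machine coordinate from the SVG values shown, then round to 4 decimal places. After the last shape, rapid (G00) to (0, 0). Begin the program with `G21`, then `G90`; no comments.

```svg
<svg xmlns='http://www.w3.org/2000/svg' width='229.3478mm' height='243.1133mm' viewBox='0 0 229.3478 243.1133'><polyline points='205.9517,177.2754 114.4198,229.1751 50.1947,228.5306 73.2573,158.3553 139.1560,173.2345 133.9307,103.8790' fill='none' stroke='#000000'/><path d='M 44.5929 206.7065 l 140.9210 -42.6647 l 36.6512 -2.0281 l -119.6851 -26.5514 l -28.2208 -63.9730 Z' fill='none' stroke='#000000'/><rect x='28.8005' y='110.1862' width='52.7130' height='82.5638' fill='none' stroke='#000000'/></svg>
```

1 u = 1 mm; y_m = 243.1133 − y.

[1] `<polyline>` open polyline, #000000→cut S814 F501: (205.9517,65.8379) → (114.4198,13.9382) → (50.1947,14.5827) → (73.2573,84.7580) → (139.1560,69.8788) → (133.9307,139.2343)

[2] `<path>` closed polygon, #000000→cut S814 F501: (44.5929,36.4068) → (185.5139,79.0715) → (222.1651,81.0996) → (102.4800,107.6510) → (74.2592,171.6240) → (44.5929,36.4068) (closed)

[3] `<rect>` rectangle, #000000→cut S814 F501: (28.8005,132.9271) → (81.5135,132.9271) → (81.5135,50.3633) → (28.8005,50.3633) → (28.8005,132.9271) (closed)

G21
G90
G00 X205.9517 Y65.8379
M3 S814
G01 X114.4198 Y13.9382 F501
G01 X50.1947 Y14.5827
G01 X73.2573 Y84.7580
G01 X139.1560 Y69.8788
G01 X133.9307 Y139.2343
M5
G00 X44.5929 Y36.4068
M3 S814
G01 X185.5139 Y79.0715 F501
G01 X222.1651 Y81.0996
G01 X102.4800 Y107.6510
G01 X74.2592 Y171.6240
G01 X44.5929 Y36.4068
M5
G00 X28.8005 Y132.9271
M3 S814
G01 X81.5135 Y132.9271 F501
G01 X81.5135 Y50.3633
G01 X28.8005 Y50.3633
G01 X28.8005 Y132.9271
M5
G00 X0.0000 Y0.0000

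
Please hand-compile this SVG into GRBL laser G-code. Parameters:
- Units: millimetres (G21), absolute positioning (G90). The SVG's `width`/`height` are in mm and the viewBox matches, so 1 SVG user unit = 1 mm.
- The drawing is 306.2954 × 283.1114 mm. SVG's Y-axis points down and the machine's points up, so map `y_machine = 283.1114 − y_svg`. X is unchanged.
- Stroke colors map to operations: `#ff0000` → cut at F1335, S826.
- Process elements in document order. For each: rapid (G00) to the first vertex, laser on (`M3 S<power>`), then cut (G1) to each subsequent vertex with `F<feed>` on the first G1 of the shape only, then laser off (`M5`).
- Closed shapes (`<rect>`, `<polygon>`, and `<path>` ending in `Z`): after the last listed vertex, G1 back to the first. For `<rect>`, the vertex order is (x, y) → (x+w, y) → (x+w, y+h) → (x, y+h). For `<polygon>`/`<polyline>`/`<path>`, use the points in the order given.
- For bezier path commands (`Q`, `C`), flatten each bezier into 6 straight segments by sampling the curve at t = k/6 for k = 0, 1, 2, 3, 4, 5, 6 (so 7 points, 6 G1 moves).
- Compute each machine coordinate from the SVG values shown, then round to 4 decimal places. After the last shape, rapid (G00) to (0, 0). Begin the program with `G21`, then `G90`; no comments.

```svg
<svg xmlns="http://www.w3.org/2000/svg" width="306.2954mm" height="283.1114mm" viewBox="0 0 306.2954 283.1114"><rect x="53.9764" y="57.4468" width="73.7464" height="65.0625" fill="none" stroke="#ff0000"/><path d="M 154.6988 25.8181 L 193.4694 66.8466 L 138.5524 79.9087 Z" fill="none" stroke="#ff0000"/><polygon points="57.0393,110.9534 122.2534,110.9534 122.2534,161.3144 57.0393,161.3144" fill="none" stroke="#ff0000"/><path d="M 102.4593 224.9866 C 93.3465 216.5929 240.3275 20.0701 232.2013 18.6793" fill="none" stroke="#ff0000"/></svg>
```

Since the viewBox matches the mm dimensions, user units are millimetres directly. The only transform is the Y-flip y_m = 283.1114 − y_svg.

Shape 1 is a rectangle drawn with `<rect>`. Its stroke #ff0000 means cut at S826, F1335. After flipping Y the toolpath is (53.9764,225.6646) → (127.7228,225.6646) → (127.7228,160.6021) → (53.9764,160.6021) → (53.9764,225.6646), returning to the start.

Shape 2 is a regular polygon drawn with `<path>`. Its stroke #ff0000 means cut at S826, F1335. After flipping Y the toolpath is (154.6988,257.2933) → (193.4694,216.2648) → (138.5524,203.2027) → (154.6988,257.2933), returning to the start.

Shape 3 is a rectangle drawn with `<polygon>`. Its stroke #ff0000 means cut at S826, F1335. After flipping Y the toolpath is (57.0393,172.1580) → (122.2534,172.1580) → (122.2534,121.7970) → (57.0393,121.7970) → (57.0393,172.1580), returning to the start.

Shape 4 is a cubic bezier drawn with `<path>`. Its stroke #ff0000 means cut at S826, F1335. After flipping Y the toolpath is (102.4593,58.1248) → (109.4700,76.2247) → (133.8518,115.0333) → (166.9603,163.9045) → (200.1511,212.1922) → (224.7795,249.2501) → (232.2013,264.4321).

G21
G90
G00 X53.9764 Y225.6646
M3 S826
G1 X127.7228 Y225.6646 F1335
G1 X127.7228 Y160.6021
G1 X53.9764 Y160.6021
G1 X53.9764 Y225.6646
M5
G00 X154.6988 Y257.2933
M3 S826
G1 X193.4694 Y216.2648 F1335
G1 X138.5524 Y203.2027
G1 X154.6988 Y257.2933
M5
G00 X57.0393 Y172.1580
M3 S826
G1 X122.2534 Y172.1580 F1335
G1 X122.2534 Y121.7970
G1 X57.0393 Y121.7970
G1 X57.0393 Y172.1580
M5
G00 X102.4593 Y58.1248
M3 S826
G1 X109.4700 Y76.2247 F1335
G1 X133.8518 Y115.0333
G1 X166.9603 Y163.9045
G1 X200.1511 Y212.1922
G1 X224.7795 Y249.2501
G1 X232.2013 Y264.4321
M5
G00 X0.0000 Y0.0000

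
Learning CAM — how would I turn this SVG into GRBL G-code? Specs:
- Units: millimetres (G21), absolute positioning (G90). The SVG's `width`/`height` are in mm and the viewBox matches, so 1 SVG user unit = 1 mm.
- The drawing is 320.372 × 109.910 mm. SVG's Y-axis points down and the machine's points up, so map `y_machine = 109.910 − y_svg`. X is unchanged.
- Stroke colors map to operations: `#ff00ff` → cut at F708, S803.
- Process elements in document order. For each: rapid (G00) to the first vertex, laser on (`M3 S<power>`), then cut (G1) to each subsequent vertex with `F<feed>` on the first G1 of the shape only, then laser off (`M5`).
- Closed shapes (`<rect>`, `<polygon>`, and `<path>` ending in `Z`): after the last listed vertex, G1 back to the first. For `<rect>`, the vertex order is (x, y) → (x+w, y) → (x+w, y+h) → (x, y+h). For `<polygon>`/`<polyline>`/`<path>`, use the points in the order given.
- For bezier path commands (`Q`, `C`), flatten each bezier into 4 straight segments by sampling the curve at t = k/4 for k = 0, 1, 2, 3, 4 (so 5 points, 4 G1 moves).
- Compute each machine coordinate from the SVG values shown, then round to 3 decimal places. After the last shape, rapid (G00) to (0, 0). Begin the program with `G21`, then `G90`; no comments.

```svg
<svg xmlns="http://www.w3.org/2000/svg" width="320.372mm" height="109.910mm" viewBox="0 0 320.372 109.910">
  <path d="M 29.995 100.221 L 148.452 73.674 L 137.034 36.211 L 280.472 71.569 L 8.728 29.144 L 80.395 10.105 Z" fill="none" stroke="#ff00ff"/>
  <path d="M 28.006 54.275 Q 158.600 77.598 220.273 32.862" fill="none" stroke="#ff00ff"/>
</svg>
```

1 u = 1 mm; y_m = 109.910 − y.

[1] `<path>` closed polygon, #ff00ff→cut S803 F708: (29.995,9.689) → (148.452,36.236) → (137.034,73.699) → (280.472,38.341) → (8.728,80.766) → (80.395,99.805) → (29.995,9.689) (closed)

[2] `<path>` quadratic bezier, #ff00ff→cut S803 F708: (28.006,55.635) → (88.995,48.227) → (141.370,49.327) → (185.129,58.934) → (220.273,77.048)

G21
G90
G00 X29.995 Y9.689
M3 S803
G1 X148.452 Y36.236 F708
G1 X137.034 Y73.699
G1 X280.472 Y38.341
G1 X8.728 Y80.766
G1 X80.395 Y99.805
G1 X29.995 Y9.689
M5
G00 X28.006 Y55.635
M3 S803
G1 X88.995 Y48.227 F708
G1 X141.370 Y49.327
G1 X185.129 Y58.934
G1 X220.273 Y77.048
M5
G00 X0.000 Y0.000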